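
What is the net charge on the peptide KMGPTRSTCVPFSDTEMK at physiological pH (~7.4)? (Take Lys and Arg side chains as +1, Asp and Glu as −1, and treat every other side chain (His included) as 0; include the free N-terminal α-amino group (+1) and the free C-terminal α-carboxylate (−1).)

Positive (K, R): K1, R6, K18 → +3.
Negative (D, E): D14, E16 → −2.
The N-terminus (+1) and C-terminus (−1) cancel.
Net charge = (+3) + (−2) = +1.

+1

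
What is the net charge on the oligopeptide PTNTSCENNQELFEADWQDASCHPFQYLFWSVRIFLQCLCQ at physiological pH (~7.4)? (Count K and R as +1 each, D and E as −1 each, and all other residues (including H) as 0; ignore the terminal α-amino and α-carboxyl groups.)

Positive (K, R): R33 → +1.
Negative (D, E): E7, E11, E14, D16, D19 → −5.
Net charge = (+1) + (−5) = −4.

-4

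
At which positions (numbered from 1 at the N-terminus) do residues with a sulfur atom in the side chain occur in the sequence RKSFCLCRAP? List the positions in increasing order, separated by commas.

5, 7

The sulfur-bearing residues are cysteine (–SH) and methionine (–S–CH₃).
Matching residues: C5, C7.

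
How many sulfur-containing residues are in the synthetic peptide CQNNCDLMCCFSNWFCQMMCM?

10

The sulfur-bearing residues are cysteine (–SH) and methionine (–S–CH₃).
Matching residues: C1, C5, M8, C9, C10, C16, M18, M19, C20, M21.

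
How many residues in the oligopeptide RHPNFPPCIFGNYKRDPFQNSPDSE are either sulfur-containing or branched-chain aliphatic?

Sulfur-containing: C, M. Branched-chain aliphatic: I, L, V.
Sulfur-containing residues here: C8 (1).
Branched-chain aliphatic residues here: I9 (1).
The two groups share no amino acid, so total = 1 + 1 = 2.

2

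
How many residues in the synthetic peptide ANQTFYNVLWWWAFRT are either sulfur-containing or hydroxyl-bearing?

Sulfur-containing: C, M. Hydroxyl-bearing: S, T, Y.
Sulfur-containing residues here: none (0).
Hydroxyl-bearing residues here: T4, Y6, T16 (3).
The two groups share no amino acid, so total = 0 + 3 = 3.

3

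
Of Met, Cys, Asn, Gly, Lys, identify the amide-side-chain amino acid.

The amide-side-chain residues are Asn (N) and Gln (Q).
Of the listed options, only Asn belongs to this group.

Asn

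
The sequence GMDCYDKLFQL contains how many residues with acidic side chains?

The acidic residues are Asp (D) and Glu (E), whose side chains end in a carboxylate group.
Matching residues: D3, D6.

2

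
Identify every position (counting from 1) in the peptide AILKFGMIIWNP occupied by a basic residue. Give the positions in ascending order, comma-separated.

4

Lysine (K), arginine (R), and histidine (H) have basic, nitrogen-containing side chains.
Matching residues: K4.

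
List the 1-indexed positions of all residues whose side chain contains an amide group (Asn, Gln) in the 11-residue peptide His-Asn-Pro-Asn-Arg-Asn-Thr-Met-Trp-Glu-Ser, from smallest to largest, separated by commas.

2, 4, 6

Matching residues: Asn2, Asn4, Asn6.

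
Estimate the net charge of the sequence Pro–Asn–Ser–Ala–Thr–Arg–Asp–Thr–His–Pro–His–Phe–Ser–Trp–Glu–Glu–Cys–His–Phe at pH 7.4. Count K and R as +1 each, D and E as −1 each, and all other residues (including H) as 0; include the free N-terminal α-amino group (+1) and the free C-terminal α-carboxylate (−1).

Positive (K, R): Arg6 → +1.
Negative (D, E): Asp7, Glu15, Glu16 → −3.
The N-terminus (+1) and C-terminus (−1) cancel.
Net charge = (+1) + (−3) = −2.

-2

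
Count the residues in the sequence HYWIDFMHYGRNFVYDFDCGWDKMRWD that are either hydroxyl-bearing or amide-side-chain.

4

Hydroxyl-bearing: S, T, Y. Amide-side-chain: N, Q.
Hydroxyl-bearing residues here: Y2, Y9, Y15 (3).
Amide-side-chain residues here: N12 (1).
The two groups share no amino acid, so total = 3 + 1 = 4.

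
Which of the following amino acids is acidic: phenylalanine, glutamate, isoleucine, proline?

glutamate

Aspartate (D) and glutamate (E) have carboxylic-acid side chains and are the acidic amino acids.
Of the listed options, only glutamate belongs to this group.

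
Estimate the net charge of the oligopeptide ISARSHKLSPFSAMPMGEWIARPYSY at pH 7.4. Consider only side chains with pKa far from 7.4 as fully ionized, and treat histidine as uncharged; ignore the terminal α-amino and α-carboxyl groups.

+2

The side chains ionized at physiological pH are Lys/Arg (+1) and Asp/Glu (−1); with His treated as neutral, nothing else contributes.
Positive (K, R): R4, K7, R22 → +3.
Negative (D, E): E18 → −1.
Net charge = (+3) + (−1) = +2.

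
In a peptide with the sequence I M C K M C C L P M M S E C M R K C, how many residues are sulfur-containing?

The sulfur-bearing residues are cysteine (–SH) and methionine (–S–CH₃).
Matching residues: M2, C3, M5, C6, C7, M10, M11, C14, M15, C18.

10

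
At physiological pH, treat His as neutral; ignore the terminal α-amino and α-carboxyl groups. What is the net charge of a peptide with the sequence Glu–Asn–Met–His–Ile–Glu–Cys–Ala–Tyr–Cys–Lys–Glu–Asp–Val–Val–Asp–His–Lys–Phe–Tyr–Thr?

-3

The side chains ionized at physiological pH are Lys/Arg (+1) and Asp/Glu (−1); with His treated as neutral, nothing else contributes.
Positive (K, R): Lys11, Lys18 → +2.
Negative (D, E): Glu1, Glu6, Glu12, Asp13, Asp16 → −5.
Net charge = (+2) + (−5) = −3.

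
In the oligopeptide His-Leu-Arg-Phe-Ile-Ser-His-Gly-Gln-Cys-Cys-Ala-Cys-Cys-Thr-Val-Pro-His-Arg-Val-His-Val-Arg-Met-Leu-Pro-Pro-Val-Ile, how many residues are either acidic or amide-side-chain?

1

Acidic: D, E. Amide-side-chain: N, Q.
Acidic residues here: none (0).
Amide-side-chain residues here: Gln9 (1).
The two groups share no amino acid, so total = 0 + 1 = 1.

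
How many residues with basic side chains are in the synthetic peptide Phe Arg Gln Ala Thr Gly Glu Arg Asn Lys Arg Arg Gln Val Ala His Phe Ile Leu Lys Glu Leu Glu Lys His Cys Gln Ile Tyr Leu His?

K, R, and H are the three residues with basic side chains (ε-amine, guanidinium, and imidazole respectively).
Matching residues: Arg2, Arg8, Lys10, Arg11, Arg12, His16, Lys20, Lys24, His25, His31.

10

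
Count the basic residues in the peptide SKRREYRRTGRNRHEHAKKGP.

11

The basic amino acids are Lys (K), Arg (R), and His (H).
Matching residues: K2, R3, R4, R7, R8, R11, R13, H14, H16, K18, K19.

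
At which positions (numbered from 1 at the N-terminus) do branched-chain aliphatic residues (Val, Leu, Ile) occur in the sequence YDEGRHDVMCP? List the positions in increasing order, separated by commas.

8

Matching residues: V8.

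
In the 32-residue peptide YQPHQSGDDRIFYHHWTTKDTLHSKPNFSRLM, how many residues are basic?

Lysine (K), arginine (R), and histidine (H) have basic, nitrogen-containing side chains.
Matching residues: H4, R10, H14, H15, K19, H23, K25, R30.

8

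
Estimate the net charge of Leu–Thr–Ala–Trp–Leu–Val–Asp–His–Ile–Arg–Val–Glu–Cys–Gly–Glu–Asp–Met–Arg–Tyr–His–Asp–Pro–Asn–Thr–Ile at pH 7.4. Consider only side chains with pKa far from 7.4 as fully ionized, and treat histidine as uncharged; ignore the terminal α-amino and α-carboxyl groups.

-3

Near pH 7.4, K and R contribute +1 each, D and E contribute −1 each, and every other side chain (His included, as stated) is uncharged.
Positive (K, R): Arg10, Arg18 → +2.
Negative (D, E): Asp7, Glu12, Glu15, Asp16, Asp21 → −5.
Net charge = (+2) + (−5) = −3.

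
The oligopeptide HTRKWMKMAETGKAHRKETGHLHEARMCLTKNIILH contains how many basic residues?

Lysine (K), arginine (R), and histidine (H) have basic, nitrogen-containing side chains.
Matching residues: H1, R3, K4, K7, K13, H15, R16, K17, H21, H23, R26, K31, H36.

13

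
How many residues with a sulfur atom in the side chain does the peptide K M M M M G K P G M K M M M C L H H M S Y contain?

10

Only Cys (C) and Met (M) have a sulfur atom in the side chain.
Matching residues: M2, M3, M4, M5, M10, M12, M13, M14, C15, M19.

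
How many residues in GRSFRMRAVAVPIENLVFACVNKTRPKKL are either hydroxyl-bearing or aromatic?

Hydroxyl-bearing: S, T, Y. Aromatic: F, W, Y.
Hydroxyl-bearing residues here: S3, T24 (2).
Aromatic residues here: F4, F18 (2).
(Y belongs to both groups, but none appear in this sequence.) Total = 2 + 2 = 4.

4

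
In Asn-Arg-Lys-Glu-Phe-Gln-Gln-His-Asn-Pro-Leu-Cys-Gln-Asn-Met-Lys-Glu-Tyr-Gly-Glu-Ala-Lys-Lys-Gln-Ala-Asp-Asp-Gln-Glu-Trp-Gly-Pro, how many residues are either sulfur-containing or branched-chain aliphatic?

3

Sulfur-containing: C, M. Branched-chain aliphatic: I, L, V.
Sulfur-containing residues here: Cys12, Met15 (2).
Branched-chain aliphatic residues here: Leu11 (1).
The two groups share no amino acid, so total = 2 + 1 = 3.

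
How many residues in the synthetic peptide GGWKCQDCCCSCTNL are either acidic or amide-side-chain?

Acidic: D, E. Amide-side-chain: N, Q.
Acidic residues here: D7 (1).
Amide-side-chain residues here: Q6, N14 (2).
The two groups share no amino acid, so total = 1 + 2 = 3.

3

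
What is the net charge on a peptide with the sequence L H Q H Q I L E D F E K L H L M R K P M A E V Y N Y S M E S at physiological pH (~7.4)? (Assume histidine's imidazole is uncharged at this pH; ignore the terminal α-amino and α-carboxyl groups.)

At pH ~7.4 the Lys and Arg side chains are protonated (+1), the Asp and Glu side chains are deprotonated (−1), and with His taken as neutral all other side chains carry no charge.
Positive (K, R): K12, R17, K18 → +3.
Negative (D, E): E8, D9, E11, E22, E29 → −5.
Net charge = (+3) + (−5) = −2.

-2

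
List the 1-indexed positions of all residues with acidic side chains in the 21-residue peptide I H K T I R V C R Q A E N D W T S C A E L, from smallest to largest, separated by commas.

Aspartate (D) and glutamate (E) have carboxylic-acid side chains and are the acidic amino acids.
Matching residues: E12, D14, E20.

12, 14, 20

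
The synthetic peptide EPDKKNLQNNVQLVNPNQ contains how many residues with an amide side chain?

8

The amide-side-chain residues are Asn (N) and Gln (Q).
Matching residues: N6, Q8, N9, N10, Q12, N15, N17, Q18.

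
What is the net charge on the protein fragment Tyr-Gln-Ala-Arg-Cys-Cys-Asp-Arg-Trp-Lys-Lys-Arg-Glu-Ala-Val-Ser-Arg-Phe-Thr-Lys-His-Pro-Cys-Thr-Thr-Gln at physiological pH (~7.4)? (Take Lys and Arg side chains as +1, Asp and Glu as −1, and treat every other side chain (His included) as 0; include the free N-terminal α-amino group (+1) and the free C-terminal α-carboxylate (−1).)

Positive (K, R): Arg4, Arg8, Lys10, Lys11, Arg12, Arg17, Lys20 → +7.
Negative (D, E): Asp7, Glu13 → −2.
The N-terminus (+1) and C-terminus (−1) cancel.
Net charge = (+7) + (−2) = +5.

+5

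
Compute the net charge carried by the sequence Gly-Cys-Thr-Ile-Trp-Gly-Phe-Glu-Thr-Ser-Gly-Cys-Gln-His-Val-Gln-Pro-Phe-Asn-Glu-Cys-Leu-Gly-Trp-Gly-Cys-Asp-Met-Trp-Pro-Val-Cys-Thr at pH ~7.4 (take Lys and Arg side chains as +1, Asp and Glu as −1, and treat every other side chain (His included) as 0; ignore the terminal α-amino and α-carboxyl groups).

Positive (K, R): none → +0.
Negative (D, E): Glu8, Glu20, Asp27 → −3.
Net charge = (+0) + (−3) = −3.

-3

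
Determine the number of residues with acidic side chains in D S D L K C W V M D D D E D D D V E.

10

The acidic residues are Asp (D) and Glu (E), whose side chains end in a carboxylate group.
Matching residues: D1, D3, D10, D11, D12, E13, D14, D15, D16, E18.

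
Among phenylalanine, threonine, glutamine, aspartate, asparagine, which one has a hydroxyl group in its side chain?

S, T, and Y are the three residues with a side-chain hydroxyl.
Of the listed options, only threonine belongs to this group.

threonine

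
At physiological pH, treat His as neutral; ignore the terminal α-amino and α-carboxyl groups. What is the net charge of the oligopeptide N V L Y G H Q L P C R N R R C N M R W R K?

Near pH 7.4, K and R contribute +1 each, D and E contribute −1 each, and every other side chain (His included, as stated) is uncharged.
Positive (K, R): R11, R13, R14, R18, R20, K21 → +6.
Negative (D, E): none → −0.
Net charge = (+6) + (−0) = +6.

+6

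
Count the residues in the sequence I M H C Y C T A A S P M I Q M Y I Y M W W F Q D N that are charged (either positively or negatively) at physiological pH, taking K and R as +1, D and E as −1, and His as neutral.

Charged side chains at pH ~7.4: K, R (positive); D, E (negative).
Matching residues: D24.

1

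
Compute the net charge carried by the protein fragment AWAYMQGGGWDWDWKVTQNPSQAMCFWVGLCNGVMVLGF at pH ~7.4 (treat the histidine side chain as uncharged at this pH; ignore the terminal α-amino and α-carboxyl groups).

-1

The side chains ionized at physiological pH are Lys/Arg (+1) and Asp/Glu (−1); with His treated as neutral, nothing else contributes.
Positive (K, R): K15 → +1.
Negative (D, E): D11, D13 → −2.
Net charge = (+1) + (−2) = −1.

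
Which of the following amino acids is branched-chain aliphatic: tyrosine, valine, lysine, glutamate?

Valine (V), leucine (L), and isoleucine (I) are the branched-chain amino acids.
Of the listed options, only valine belongs to this group.

valine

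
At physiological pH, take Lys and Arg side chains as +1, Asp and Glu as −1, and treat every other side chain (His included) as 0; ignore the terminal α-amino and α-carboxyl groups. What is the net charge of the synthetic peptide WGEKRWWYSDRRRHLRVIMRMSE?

Positive (K, R): K4, R5, R11, R12, R13, R16, R20 → +7.
Negative (D, E): E3, D10, E23 → −3.
Net charge = (+7) + (−3) = +4.

+4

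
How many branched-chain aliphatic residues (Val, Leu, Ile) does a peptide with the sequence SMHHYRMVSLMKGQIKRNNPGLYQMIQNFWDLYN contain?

Matching residues: V8, L10, I15, L22, I26, L32.

6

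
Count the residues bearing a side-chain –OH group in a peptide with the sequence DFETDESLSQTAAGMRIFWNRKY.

5

S, T, and Y are the three residues with a side-chain hydroxyl.
Matching residues: T4, S7, S9, T11, Y23.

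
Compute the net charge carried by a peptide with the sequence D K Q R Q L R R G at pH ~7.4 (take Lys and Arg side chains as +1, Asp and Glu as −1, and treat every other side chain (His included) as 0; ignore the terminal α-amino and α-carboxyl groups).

+3

Positive (K, R): K2, R4, R7, R8 → +4.
Negative (D, E): D1 → −1.
Net charge = (+4) + (−1) = +3.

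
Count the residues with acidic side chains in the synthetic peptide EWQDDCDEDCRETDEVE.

Aspartate (D) and glutamate (E) have carboxylic-acid side chains and are the acidic amino acids.
Matching residues: E1, D4, D5, D7, E8, D9, E12, D14, E15, E17.

10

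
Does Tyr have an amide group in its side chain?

Only N (asparagine) and Q (glutamine) carry a side-chain carboxamide.
Tyrosine is not in this group.

No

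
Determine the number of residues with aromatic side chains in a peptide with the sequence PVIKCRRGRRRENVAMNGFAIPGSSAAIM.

F, W, and Y each carry an aromatic ring on the side chain.
Matching residues: F19.

1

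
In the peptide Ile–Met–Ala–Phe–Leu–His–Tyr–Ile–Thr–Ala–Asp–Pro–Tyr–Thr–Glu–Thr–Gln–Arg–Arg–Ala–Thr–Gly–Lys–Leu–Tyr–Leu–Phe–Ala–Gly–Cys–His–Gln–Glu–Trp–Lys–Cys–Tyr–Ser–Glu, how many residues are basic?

The basic amino acids are Lys (K), Arg (R), and His (H).
Matching residues: His6, Arg18, Arg19, Lys23, His31, Lys35.

6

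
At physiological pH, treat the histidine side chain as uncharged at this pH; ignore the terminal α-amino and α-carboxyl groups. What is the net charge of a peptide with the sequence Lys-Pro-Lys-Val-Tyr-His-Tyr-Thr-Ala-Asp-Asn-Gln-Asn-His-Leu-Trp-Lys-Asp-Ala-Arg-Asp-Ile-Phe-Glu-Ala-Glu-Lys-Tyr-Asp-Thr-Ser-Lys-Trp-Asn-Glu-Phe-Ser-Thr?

The side chains ionized at physiological pH are Lys/Arg (+1) and Asp/Glu (−1); with His treated as neutral, nothing else contributes.
Positive (K, R): Lys1, Lys3, Lys17, Arg20, Lys27, Lys32 → +6.
Negative (D, E): Asp10, Asp18, Asp21, Glu24, Glu26, Asp29, Glu35 → −7.
Net charge = (+6) + (−7) = −1.

-1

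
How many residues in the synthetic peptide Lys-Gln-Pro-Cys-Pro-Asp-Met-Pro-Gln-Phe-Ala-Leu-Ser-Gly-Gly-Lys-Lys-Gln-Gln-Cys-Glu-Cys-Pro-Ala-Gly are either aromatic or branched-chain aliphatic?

Aromatic: F, W, Y. Branched-chain aliphatic: I, L, V.
Aromatic residues here: Phe10 (1).
Branched-chain aliphatic residues here: Leu12 (1).
The two groups share no amino acid, so total = 1 + 1 = 2.

2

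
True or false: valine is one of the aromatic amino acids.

False

Phenylalanine (F), tryptophan (W), and tyrosine (Y) have aromatic ring side chains.
Valine is not in this group.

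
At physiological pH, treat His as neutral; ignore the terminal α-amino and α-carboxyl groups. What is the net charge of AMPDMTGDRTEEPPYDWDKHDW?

At pH ~7.4 the Lys and Arg side chains are protonated (+1), the Asp and Glu side chains are deprotonated (−1), and with His taken as neutral all other side chains carry no charge.
Positive (K, R): R9, K19 → +2.
Negative (D, E): D4, D8, E11, E12, D16, D18, D21 → −7.
Net charge = (+2) + (−7) = −5.

-5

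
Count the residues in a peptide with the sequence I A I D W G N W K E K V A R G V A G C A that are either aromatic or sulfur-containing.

3

Aromatic: F, W, Y. Sulfur-containing: C, M.
Aromatic residues here: W5, W8 (2).
Sulfur-containing residues here: C19 (1).
The two groups share no amino acid, so total = 2 + 1 = 3.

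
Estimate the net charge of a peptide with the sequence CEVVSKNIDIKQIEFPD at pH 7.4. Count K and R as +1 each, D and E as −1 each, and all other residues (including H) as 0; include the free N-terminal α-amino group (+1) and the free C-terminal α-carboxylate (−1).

-2

Positive (K, R): K6, K11 → +2.
Negative (D, E): E2, D9, E14, D17 → −4.
The N-terminus (+1) and C-terminus (−1) cancel.
Net charge = (+2) + (−4) = −2.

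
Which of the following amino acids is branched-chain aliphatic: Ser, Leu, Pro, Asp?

Leu

V, L, and I make up the branched-chain aliphatic group.
Of the listed options, only Leu belongs to this group.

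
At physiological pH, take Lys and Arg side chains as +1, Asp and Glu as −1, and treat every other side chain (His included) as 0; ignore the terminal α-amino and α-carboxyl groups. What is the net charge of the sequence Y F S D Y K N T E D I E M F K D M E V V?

-4

Positive (K, R): K6, K15 → +2.
Negative (D, E): D4, E9, D10, E12, D16, E18 → −6.
Net charge = (+2) + (−6) = −4.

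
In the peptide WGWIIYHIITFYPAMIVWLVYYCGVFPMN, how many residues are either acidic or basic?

1

Acidic: D, E. Basic: H, K, R.
Acidic residues here: none (0).
Basic residues here: H7 (1).
The two groups share no amino acid, so total = 0 + 1 = 1.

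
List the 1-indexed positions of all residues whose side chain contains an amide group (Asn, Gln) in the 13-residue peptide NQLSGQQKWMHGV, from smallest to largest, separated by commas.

Matching residues: N1, Q2, Q6, Q7.

1, 2, 6, 7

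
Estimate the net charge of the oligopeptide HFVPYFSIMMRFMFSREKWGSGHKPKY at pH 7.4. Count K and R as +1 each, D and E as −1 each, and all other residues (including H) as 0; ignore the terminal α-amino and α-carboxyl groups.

+4

Positive (K, R): R11, R16, K18, K24, K26 → +5.
Negative (D, E): E17 → −1.
Net charge = (+5) + (−1) = +4.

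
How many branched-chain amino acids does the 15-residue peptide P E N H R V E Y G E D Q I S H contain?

Valine (V), leucine (L), and isoleucine (I) are the branched-chain amino acids.
Matching residues: V6, I13.

2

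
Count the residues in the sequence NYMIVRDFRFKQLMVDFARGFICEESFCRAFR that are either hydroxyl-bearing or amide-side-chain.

4

Hydroxyl-bearing: S, T, Y. Amide-side-chain: N, Q.
Hydroxyl-bearing residues here: Y2, S26 (2).
Amide-side-chain residues here: N1, Q12 (2).
The two groups share no amino acid, so total = 2 + 2 = 4.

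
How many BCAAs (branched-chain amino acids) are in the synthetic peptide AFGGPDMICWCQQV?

2

The BCAAs are Val, Leu, and Ile — aliphatic side chains with a branch point.
Matching residues: I8, V14.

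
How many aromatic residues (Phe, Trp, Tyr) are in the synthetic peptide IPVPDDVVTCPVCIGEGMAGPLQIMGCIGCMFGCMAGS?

1

Matching residues: F32.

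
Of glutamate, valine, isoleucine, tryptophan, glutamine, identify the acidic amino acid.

glutamate

Aspartate (D) and glutamate (E) have carboxylic-acid side chains and are the acidic amino acids.
Of the listed options, only glutamate belongs to this group.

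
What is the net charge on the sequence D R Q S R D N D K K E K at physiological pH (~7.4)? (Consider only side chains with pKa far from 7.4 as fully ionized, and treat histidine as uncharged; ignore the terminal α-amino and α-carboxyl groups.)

Near pH 7.4, K and R contribute +1 each, D and E contribute −1 each, and every other side chain (His included, as stated) is uncharged.
Positive (K, R): R2, R5, K9, K10, K12 → +5.
Negative (D, E): D1, D6, D8, E11 → −4.
Net charge = (+5) + (−4) = +1.

+1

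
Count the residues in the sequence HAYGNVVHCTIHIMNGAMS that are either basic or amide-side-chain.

Basic: H, K, R. Amide-side-chain: N, Q.
Basic residues here: H1, H8, H12 (3).
Amide-side-chain residues here: N5, N15 (2).
The two groups share no amino acid, so total = 3 + 2 = 5.

5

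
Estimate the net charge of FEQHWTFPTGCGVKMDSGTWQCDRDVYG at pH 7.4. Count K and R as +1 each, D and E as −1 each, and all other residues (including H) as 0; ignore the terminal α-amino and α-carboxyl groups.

Positive (K, R): K14, R24 → +2.
Negative (D, E): E2, D16, D23, D25 → −4.
Net charge = (+2) + (−4) = −2.

-2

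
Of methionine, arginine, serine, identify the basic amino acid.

Lysine (K), arginine (R), and histidine (H) have basic, nitrogen-containing side chains.
Of the listed options, only arginine belongs to this group.

arginine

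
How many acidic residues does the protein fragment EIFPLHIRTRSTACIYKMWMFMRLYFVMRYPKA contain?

Only D (aspartate) and E (glutamate) carry a side-chain carboxylic acid.
Matching residues: E1.

1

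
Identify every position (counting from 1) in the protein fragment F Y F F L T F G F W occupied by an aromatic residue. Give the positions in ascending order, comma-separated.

F, W, and Y each carry an aromatic ring on the side chain.
Matching residues: F1, Y2, F3, F4, F7, F9, W10.

1, 2, 3, 4, 7, 9, 10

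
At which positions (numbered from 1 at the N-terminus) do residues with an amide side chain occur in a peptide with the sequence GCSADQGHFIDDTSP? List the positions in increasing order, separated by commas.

6

The amide-side-chain residues are Asn (N) and Gln (Q).
Matching residues: Q6.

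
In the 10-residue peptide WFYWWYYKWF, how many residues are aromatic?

9

F, W, and Y each carry an aromatic ring on the side chain.
Matching residues: W1, F2, Y3, W4, W5, Y6, Y7, W9, F10.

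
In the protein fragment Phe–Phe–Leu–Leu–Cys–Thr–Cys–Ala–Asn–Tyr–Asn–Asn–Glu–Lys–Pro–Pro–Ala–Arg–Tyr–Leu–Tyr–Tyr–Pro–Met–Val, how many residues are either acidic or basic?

Acidic: D, E. Basic: H, K, R.
Acidic residues here: Glu13 (1).
Basic residues here: Lys14, Arg18 (2).
The two groups share no amino acid, so total = 1 + 2 = 3.

3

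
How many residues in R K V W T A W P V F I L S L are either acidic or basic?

2

Acidic: D, E. Basic: H, K, R.
Acidic residues here: none (0).
Basic residues here: R1, K2 (2).
The two groups share no amino acid, so total = 0 + 2 = 2.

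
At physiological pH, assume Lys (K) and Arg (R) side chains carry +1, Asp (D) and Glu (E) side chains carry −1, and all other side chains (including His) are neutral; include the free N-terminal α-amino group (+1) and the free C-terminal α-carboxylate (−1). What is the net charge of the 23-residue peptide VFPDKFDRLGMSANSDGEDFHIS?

-3

Positive (K, R): K5, R8 → +2.
Negative (D, E): D4, D7, D16, E18, D19 → −5.
The N-terminus (+1) and C-terminus (−1) cancel.
Net charge = (+2) + (−5) = −3.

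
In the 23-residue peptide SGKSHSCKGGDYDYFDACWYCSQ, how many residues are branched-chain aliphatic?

0

The BCAAs are Val, Leu, and Ile — aliphatic side chains with a branch point.
None of the 23 residues belong to this group.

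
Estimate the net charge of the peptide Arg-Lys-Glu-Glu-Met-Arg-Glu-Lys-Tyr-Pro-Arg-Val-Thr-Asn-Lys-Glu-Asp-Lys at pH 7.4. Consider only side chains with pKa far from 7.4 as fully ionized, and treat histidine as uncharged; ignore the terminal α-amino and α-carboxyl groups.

Near pH 7.4, K and R contribute +1 each, D and E contribute −1 each, and every other side chain (His included, as stated) is uncharged.
Positive (K, R): Arg1, Lys2, Arg6, Lys8, Arg11, Lys15, Lys18 → +7.
Negative (D, E): Glu3, Glu4, Glu7, Glu16, Asp17 → −5.
Net charge = (+7) + (−5) = +2.

+2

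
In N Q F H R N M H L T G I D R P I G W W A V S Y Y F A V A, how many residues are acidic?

1

The acidic residues are Asp (D) and Glu (E), whose side chains end in a carboxylate group.
Matching residues: D13.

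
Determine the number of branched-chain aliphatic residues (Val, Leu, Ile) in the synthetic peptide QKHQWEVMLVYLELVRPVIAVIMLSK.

11

Matching residues: V7, L9, V10, L12, L14, V15, V18, I19, V21, I22, L24.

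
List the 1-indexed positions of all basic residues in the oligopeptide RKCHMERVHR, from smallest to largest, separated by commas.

Lysine (K), arginine (R), and histidine (H) have basic, nitrogen-containing side chains.
Matching residues: R1, K2, H4, R7, H9, R10.

1, 2, 4, 7, 9, 10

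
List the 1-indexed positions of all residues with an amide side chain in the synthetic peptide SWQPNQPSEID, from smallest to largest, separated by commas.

Asparagine (N) and glutamine (Q) have uncharged amide side chains.
Matching residues: Q3, N5, Q6.

3, 5, 6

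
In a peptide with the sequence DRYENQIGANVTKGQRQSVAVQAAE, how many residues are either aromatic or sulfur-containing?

1

Aromatic: F, W, Y. Sulfur-containing: C, M.
Aromatic residues here: Y3 (1).
Sulfur-containing residues here: none (0).
The two groups share no amino acid, so total = 1 + 0 = 1.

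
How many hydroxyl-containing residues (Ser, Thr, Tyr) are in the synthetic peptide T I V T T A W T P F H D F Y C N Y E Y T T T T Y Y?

13

Matching residues: T1, T4, T5, T8, Y14, Y17, Y19, T20, T21, T22, T23, Y24, Y25.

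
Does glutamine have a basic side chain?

No

K, R, and H are the three residues with basic side chains (ε-amine, guanidinium, and imidazole respectively).
Glutamine is not in this group.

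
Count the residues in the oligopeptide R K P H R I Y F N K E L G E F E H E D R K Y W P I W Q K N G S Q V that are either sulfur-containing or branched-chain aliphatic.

4

Sulfur-containing: C, M. Branched-chain aliphatic: I, L, V.
Sulfur-containing residues here: none (0).
Branched-chain aliphatic residues here: I6, L12, I25, V33 (4).
The two groups share no amino acid, so total = 0 + 4 = 4.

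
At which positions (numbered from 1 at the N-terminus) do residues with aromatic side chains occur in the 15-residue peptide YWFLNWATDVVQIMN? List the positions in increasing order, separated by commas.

Phenylalanine (F), tryptophan (W), and tyrosine (Y) have aromatic ring side chains.
Matching residues: Y1, W2, F3, W6.

1, 2, 3, 6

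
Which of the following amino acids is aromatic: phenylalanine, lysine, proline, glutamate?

F, W, and Y each carry an aromatic ring on the side chain.
Of the listed options, only phenylalanine belongs to this group.

phenylalanine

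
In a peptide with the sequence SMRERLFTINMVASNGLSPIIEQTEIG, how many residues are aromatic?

F, W, and Y each carry an aromatic ring on the side chain.
Matching residues: F7.

1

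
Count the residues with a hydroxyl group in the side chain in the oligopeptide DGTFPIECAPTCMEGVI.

2

S, T, and Y are the three residues with a side-chain hydroxyl.
Matching residues: T3, T11.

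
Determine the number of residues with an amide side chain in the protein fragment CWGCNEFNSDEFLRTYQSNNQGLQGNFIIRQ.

9

The amide-side-chain residues are Asn (N) and Gln (Q).
Matching residues: N5, N8, Q17, N19, N20, Q21, Q24, N26, Q31.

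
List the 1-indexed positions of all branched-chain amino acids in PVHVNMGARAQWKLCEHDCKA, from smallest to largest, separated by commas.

2, 4, 14

V, L, and I make up the branched-chain aliphatic group.
Matching residues: V2, V4, L14.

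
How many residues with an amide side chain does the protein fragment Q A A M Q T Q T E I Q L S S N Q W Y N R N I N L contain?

9

Only N (asparagine) and Q (glutamine) carry a side-chain carboxamide.
Matching residues: Q1, Q5, Q7, Q11, N15, Q16, N19, N21, N23.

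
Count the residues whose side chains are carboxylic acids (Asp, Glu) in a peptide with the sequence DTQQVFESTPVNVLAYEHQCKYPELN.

Matching residues: D1, E7, E17, E24.

4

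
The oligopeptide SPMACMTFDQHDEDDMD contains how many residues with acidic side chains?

6

Aspartate (D) and glutamate (E) have carboxylic-acid side chains and are the acidic amino acids.
Matching residues: D9, D12, E13, D14, D15, D17.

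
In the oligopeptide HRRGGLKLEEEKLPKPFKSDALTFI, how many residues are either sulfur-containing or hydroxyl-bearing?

Sulfur-containing: C, M. Hydroxyl-bearing: S, T, Y.
Sulfur-containing residues here: none (0).
Hydroxyl-bearing residues here: S19, T23 (2).
The two groups share no amino acid, so total = 0 + 2 = 2.

2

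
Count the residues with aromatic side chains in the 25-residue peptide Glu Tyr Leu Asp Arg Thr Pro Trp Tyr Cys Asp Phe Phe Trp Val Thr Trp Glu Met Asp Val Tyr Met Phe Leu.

9

Phenylalanine (F), tryptophan (W), and tyrosine (Y) have aromatic ring side chains.
Matching residues: Tyr2, Trp8, Tyr9, Phe12, Phe13, Trp14, Trp17, Tyr22, Phe24.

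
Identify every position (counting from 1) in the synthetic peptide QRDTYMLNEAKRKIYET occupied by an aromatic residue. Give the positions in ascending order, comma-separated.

Matching residues: Y5, Y15.

5, 15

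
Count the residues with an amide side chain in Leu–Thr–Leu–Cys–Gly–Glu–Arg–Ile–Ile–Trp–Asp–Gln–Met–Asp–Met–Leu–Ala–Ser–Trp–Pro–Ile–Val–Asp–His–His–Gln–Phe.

The amide-side-chain residues are Asn (N) and Gln (Q).
Matching residues: Gln12, Gln26.

2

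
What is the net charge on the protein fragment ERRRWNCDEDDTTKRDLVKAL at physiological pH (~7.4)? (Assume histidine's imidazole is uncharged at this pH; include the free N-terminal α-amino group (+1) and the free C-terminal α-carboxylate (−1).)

0

The side chains ionized at physiological pH are Lys/Arg (+1) and Asp/Glu (−1); with His treated as neutral, nothing else contributes.
Positive (K, R): R2, R3, R4, K14, R15, K19 → +6.
Negative (D, E): E1, D8, E9, D10, D11, D16 → −6.
The N-terminus (+1) and C-terminus (−1) cancel.
Net charge = (+6) + (−6) = 0.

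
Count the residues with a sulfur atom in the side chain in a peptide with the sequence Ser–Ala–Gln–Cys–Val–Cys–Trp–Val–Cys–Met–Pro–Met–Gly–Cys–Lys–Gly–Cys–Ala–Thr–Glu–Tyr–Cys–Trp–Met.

9

Cysteine (C, thiol) and methionine (M, thioether) are the two sulfur-containing amino acids.
Matching residues: Cys4, Cys6, Cys9, Met10, Met12, Cys14, Cys17, Cys22, Met24.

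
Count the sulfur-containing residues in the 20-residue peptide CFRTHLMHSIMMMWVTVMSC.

Cysteine (C, thiol) and methionine (M, thioether) are the two sulfur-containing amino acids.
Matching residues: C1, M7, M11, M12, M13, M18, C20.

7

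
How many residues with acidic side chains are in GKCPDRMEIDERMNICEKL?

Aspartate (D) and glutamate (E) have carboxylic-acid side chains and are the acidic amino acids.
Matching residues: D5, E8, D10, E11, E17.

5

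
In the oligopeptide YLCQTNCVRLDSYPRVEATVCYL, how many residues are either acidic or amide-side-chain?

4

Acidic: D, E. Amide-side-chain: N, Q.
Acidic residues here: D11, E17 (2).
Amide-side-chain residues here: Q4, N6 (2).
The two groups share no amino acid, so total = 2 + 2 = 4.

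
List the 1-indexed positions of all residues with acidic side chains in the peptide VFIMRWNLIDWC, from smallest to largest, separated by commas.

10

Aspartate (D) and glutamate (E) have carboxylic-acid side chains and are the acidic amino acids.
Matching residues: D10.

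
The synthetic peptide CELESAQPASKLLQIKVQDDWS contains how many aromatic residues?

F, W, and Y each carry an aromatic ring on the side chain.
Matching residues: W21.

1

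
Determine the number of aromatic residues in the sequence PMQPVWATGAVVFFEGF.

4

The aromatic amino acids are Phe (F, benzyl), Trp (W, indole), and Tyr (Y, phenol).
Matching residues: W6, F13, F14, F17.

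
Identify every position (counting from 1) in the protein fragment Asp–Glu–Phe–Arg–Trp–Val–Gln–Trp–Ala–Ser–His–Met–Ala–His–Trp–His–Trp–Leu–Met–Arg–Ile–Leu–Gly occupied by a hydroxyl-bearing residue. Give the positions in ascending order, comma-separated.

Serine (S), threonine (T), and tyrosine (Y) each carry a hydroxyl group on the side chain.
Matching residues: Ser10.

10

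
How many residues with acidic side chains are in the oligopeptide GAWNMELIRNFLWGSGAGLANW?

1

Aspartate (D) and glutamate (E) have carboxylic-acid side chains and are the acidic amino acids.
Matching residues: E6.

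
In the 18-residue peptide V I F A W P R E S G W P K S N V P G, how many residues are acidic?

Aspartate (D) and glutamate (E) have carboxylic-acid side chains and are the acidic amino acids.
Matching residues: E8.

1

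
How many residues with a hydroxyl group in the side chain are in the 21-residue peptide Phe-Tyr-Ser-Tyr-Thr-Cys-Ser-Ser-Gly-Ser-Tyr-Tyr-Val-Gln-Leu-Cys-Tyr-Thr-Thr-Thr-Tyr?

Serine (S), threonine (T), and tyrosine (Y) each carry a hydroxyl group on the side chain.
Matching residues: Tyr2, Ser3, Tyr4, Thr5, Ser7, Ser8, Ser10, Tyr11, Tyr12, Tyr17, Thr18, Thr19, Thr20, Tyr21.

14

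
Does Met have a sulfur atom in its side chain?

Yes

Cysteine (C, thiol) and methionine (M, thioether) are the two sulfur-containing amino acids.
Methionine is in this group.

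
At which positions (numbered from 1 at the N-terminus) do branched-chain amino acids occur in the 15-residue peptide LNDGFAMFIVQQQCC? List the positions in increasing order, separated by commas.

1, 9, 10

The BCAAs are Val, Leu, and Ile — aliphatic side chains with a branch point.
Matching residues: L1, I9, V10.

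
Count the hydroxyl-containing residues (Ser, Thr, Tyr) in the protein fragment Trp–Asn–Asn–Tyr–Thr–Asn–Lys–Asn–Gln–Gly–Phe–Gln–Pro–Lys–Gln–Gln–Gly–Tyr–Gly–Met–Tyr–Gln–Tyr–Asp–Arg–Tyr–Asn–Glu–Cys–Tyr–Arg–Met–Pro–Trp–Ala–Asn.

7

Matching residues: Tyr4, Thr5, Tyr18, Tyr21, Tyr23, Tyr26, Tyr30.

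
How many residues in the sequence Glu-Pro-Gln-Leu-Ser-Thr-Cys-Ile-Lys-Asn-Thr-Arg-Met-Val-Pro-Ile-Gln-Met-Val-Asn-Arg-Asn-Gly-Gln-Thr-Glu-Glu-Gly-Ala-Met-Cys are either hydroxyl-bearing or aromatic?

4

Hydroxyl-bearing: S, T, Y. Aromatic: F, W, Y.
Hydroxyl-bearing residues here: Ser5, Thr6, Thr11, Thr25 (4).
Aromatic residues here: none (0).
(Y belongs to both groups, but none appear in this sequence.) Total = 4 + 0 = 4.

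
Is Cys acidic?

Only D (aspartate) and E (glutamate) carry a side-chain carboxylic acid.
Cysteine is not in this group.

No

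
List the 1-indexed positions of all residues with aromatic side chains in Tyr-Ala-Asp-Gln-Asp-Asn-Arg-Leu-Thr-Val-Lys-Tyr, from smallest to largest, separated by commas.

1, 12

Phenylalanine (F), tryptophan (W), and tyrosine (Y) have aromatic ring side chains.
Matching residues: Tyr1, Tyr12.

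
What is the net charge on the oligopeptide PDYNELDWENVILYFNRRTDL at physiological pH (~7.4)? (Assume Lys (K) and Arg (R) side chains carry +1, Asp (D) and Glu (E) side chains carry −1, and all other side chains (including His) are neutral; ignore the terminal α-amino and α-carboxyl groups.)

-3

Positive (K, R): R17, R18 → +2.
Negative (D, E): D2, E5, D7, E9, D20 → −5.
Net charge = (+2) + (−5) = −3.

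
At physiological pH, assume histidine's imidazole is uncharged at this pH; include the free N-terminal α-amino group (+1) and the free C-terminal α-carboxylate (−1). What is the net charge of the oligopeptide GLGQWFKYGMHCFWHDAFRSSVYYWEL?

0

The side chains ionized at physiological pH are Lys/Arg (+1) and Asp/Glu (−1); with His treated as neutral, nothing else contributes.
Positive (K, R): K7, R19 → +2.
Negative (D, E): D16, E26 → −2.
The N-terminus (+1) and C-terminus (−1) cancel.
Net charge = (+2) + (−2) = 0.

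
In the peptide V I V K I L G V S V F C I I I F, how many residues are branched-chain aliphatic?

10

The BCAAs are Val, Leu, and Ile — aliphatic side chains with a branch point.
Matching residues: V1, I2, V3, I5, L6, V8, V10, I13, I14, I15.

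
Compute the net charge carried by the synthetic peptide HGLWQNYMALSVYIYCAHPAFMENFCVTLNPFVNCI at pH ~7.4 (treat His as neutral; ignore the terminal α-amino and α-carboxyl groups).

-1

The side chains ionized at physiological pH are Lys/Arg (+1) and Asp/Glu (−1); with His treated as neutral, nothing else contributes.
Positive (K, R): none → +0.
Negative (D, E): E23 → −1.
Net charge = (+0) + (−1) = −1.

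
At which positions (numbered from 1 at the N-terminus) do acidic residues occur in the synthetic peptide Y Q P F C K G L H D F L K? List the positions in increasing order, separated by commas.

Only D (aspartate) and E (glutamate) carry a side-chain carboxylic acid.
Matching residues: D10.

10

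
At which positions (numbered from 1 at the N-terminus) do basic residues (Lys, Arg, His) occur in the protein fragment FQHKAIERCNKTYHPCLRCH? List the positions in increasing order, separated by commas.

Matching residues: H3, K4, R8, K11, H14, R18, H20.

3, 4, 8, 11, 14, 18, 20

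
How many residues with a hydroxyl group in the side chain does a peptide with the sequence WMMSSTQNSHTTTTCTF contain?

9

The –OH-bearing residues are Ser, Thr (aliphatic alcohols), and Tyr (phenol).
Matching residues: S4, S5, T6, S9, T11, T12, T13, T14, T16.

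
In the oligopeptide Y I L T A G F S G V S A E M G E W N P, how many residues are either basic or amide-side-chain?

Basic: H, K, R. Amide-side-chain: N, Q.
Basic residues here: none (0).
Amide-side-chain residues here: N18 (1).
The two groups share no amino acid, so total = 0 + 1 = 1.

1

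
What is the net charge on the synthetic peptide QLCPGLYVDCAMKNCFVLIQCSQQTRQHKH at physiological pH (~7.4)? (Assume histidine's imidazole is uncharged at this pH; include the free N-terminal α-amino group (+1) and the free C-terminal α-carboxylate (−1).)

+2

At pH ~7.4 the Lys and Arg side chains are protonated (+1), the Asp and Glu side chains are deprotonated (−1), and with His taken as neutral all other side chains carry no charge.
Positive (K, R): K13, R26, K29 → +3.
Negative (D, E): D9 → −1.
The N-terminus (+1) and C-terminus (−1) cancel.
Net charge = (+3) + (−1) = +2.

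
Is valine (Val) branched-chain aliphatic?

Yes

Valine (V), leucine (L), and isoleucine (I) are the branched-chain amino acids.
Valine is in this group.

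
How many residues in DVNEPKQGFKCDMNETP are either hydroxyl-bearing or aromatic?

Hydroxyl-bearing: S, T, Y. Aromatic: F, W, Y.
Hydroxyl-bearing residues here: T16 (1).
Aromatic residues here: F9 (1).
(Y belongs to both groups, but none appear in this sequence.) Total = 1 + 1 = 2.

2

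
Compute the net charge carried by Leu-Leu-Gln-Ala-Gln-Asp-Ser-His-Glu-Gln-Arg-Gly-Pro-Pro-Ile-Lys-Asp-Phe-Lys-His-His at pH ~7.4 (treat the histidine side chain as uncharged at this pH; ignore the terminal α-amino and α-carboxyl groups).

0

At pH ~7.4 the Lys and Arg side chains are protonated (+1), the Asp and Glu side chains are deprotonated (−1), and with His taken as neutral all other side chains carry no charge.
Positive (K, R): Arg11, Lys16, Lys19 → +3.
Negative (D, E): Asp6, Glu9, Asp17 → −3.
Net charge = (+3) + (−3) = 0.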